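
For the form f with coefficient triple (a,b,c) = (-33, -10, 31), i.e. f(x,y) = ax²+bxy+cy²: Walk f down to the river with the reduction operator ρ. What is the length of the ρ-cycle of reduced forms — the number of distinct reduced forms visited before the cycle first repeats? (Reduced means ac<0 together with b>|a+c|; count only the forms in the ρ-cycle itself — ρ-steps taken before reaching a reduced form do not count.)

D = 4192, ⌊√D⌋ = 64
descent: ρ → (31,10,-33)  [lands on river]
river: ρ → (-33,56,8)
river: ρ → (8,56,-33)
river: ρ → (-33,10,31)
river: ρ → (31,52,-12)
river: ρ → (-12,44,47)
river: ρ → (47,50,-9)
river: ρ → (-9,58,23)
river: ρ → (23,34,-33)
river: ρ → (-33,32,24)
river: ρ → (24,64,-1)
river: ρ → (-1,64,24)
river: ρ → (24,32,-33)
river: ρ → (-33,34,23)
river: ρ → (23,58,-9)
river: ρ → (-9,50,47)
river: ρ → (47,44,-12)
river: ρ → (-12,52,31)
ρ-cycle length = 18 (tail of 1 descent step not counted)

18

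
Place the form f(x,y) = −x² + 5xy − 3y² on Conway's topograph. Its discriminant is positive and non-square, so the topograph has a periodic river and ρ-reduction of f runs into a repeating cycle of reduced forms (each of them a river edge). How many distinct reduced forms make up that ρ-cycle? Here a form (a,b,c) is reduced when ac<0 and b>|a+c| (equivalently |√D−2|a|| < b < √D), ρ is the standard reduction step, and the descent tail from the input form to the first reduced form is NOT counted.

D = 13, ⌊√D⌋ = 3
descent: ρ → (-3,1,1)
descent: ρ → (1,3,-1)  [lands on river]
river: ρ → (-1,3,1)
ρ-cycle length = 2 (tail of 2 descent steps not counted)

2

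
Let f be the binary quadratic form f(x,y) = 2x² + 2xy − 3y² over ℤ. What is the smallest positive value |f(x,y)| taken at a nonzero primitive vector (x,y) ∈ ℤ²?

river: ρ → (-3,4,1)
river: ρ → (1,4,-3)
river: ρ → (-3,2,2)
river: ρ → (2,2,-3)
closes: descent 0, river 4
min |a| on river = 1

1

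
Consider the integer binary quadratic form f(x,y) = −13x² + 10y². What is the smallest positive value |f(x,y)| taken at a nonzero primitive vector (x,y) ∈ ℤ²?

descent: ρ → (10,20,-3)  [lands on river]
river: ρ → (-3,22,3)
river: ρ → (3,20,-10)
river: ρ → (-10,20,3)
river: ρ → (3,22,-3)
river: ρ → (-3,20,10)
closes: descent 1, river 6
min |a| on river = 3

3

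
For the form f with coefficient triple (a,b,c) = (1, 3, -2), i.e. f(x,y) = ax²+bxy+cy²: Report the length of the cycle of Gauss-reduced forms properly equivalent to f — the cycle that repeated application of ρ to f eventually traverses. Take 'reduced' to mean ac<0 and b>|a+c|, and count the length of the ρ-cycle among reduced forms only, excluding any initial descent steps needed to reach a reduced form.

D = 17, ⌊√D⌋ = 4
river: ρ → (-2,1,2)
river: ρ → (2,3,-1)
river: ρ → (-1,3,2)
river: ρ → (2,1,-2)
river: ρ → (-2,3,1)
river: ρ → (1,3,-2)
ρ-cycle length = 6 (tail of 0 descent steps not counted)

6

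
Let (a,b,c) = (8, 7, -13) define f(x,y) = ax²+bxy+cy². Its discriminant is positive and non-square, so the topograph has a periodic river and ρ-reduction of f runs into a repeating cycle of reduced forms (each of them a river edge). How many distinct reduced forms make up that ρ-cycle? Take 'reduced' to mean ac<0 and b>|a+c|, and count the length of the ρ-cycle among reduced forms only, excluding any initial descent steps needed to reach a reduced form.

D = 465, ⌊√D⌋ = 21
river: ρ → (-13,19,2)
river: ρ → (2,21,-3)
river: ρ → (-3,21,2)
river: ρ → (2,19,-13)
river: ρ → (-13,7,8)
river: ρ → (8,9,-12)
river: ρ → (-12,15,5)
river: ρ → (5,15,-12)
river: ρ → (-12,9,8)
river: ρ → (8,7,-13)
ρ-cycle length = 10 (tail of 0 descent steps not counted)

10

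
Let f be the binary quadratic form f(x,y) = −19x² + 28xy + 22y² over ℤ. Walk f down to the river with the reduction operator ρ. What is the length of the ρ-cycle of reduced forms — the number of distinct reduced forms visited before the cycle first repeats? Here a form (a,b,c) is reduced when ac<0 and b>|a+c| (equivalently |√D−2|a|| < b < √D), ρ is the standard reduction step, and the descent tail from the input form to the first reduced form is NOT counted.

D = 2456, ⌊√D⌋ = 49
river: ρ → (22,16,-25)
river: ρ → (-25,34,13)
river: ρ → (13,44,-10)
river: ρ → (-10,36,29)
river: ρ → (29,22,-17)
river: ρ → (-17,46,5)
river: ρ → (5,44,-26)
river: ρ → (-26,8,23)
river: ρ → (23,38,-11)
river: ρ → (-11,28,38)
river: ρ → (38,48,-1)
river: ρ → (-1,48,38)
river: ρ → (38,28,-11)
river: ρ → (-11,38,23)
river: ρ → (23,8,-26)
river: ρ → (-26,44,5)
river: ρ → (5,46,-17)
river: ρ → (-17,22,29)
river: ρ → (29,36,-10)
river: ρ → (-10,44,13)
river: ρ → (13,34,-25)
river: ρ → (-25,16,22)
river: ρ → (22,28,-19)
river: ρ → (-19,48,2)
river: ρ → (2,48,-19)
river: ρ → (-19,28,22)
ρ-cycle length = 26 (tail of 0 descent steps not counted)

26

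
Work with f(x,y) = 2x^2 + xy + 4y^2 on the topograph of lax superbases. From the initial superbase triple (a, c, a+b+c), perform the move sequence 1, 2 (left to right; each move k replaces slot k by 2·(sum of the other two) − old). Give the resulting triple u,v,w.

start (2,4,7) = (f(1,0),f(0,1),f(1,1))
replace slot 1: 2·(4+7) − 2 = 20 → (20,4,7)
replace slot 2: 2·(20+7) − 4 = 50 → (20,50,7)

20,50,7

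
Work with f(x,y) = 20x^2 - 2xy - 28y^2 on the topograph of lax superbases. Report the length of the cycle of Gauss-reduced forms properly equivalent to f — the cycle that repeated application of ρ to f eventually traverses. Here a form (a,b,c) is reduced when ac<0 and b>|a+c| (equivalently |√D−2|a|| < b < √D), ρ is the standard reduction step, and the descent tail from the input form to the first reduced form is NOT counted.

D = 2244, ⌊√D⌋ = 47
descent: ρ → (-28,2,20)
descent: ρ → (20,38,-10)  [lands on river]
river: ρ → (-10,42,12)
river: ρ → (12,30,-28)
river: ρ → (-28,26,14)
river: ρ → (14,30,-24)
river: ρ → (-24,18,20)
river: ρ → (20,22,-22)
river: ρ → (-22,22,20)
river: ρ → (20,18,-24)
river: ρ → (-24,30,14)
river: ρ → (14,26,-28)
river: ρ → (-28,30,12)
river: ρ → (12,42,-10)
river: ρ → (-10,38,20)
river: ρ → (20,42,-6)
river: ρ → (-6,42,20)
ρ-cycle length = 16 (tail of 2 descent steps not counted)

16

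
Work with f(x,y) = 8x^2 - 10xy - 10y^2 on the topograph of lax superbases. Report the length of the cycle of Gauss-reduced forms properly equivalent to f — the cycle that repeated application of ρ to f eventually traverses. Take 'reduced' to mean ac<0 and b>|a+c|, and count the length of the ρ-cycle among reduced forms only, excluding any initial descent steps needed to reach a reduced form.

D = 420, ⌊√D⌋ = 20
descent: ρ → (-10,10,8)  [lands on river]
river: ρ → (8,6,-12)
river: ρ → (-12,18,2)
river: ρ → (2,18,-12)
river: ρ → (-12,6,8)
river: ρ → (8,10,-10)
ρ-cycle length = 6 (tail of 1 descent step not counted)

6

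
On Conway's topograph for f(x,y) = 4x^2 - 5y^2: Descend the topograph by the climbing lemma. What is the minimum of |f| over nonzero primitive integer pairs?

descent: ρ → (-5,0,4)
descent: ρ → (4,8,-1)  [lands on river]
river: ρ → (-1,8,4)
closes: descent 2, river 2
min |a| on river = 1

1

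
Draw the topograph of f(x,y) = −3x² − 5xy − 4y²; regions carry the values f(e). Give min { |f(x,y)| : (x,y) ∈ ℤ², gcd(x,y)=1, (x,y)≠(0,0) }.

translate: b→-1 (≡5 mod 6), so (3,5,4)→(3,-1,2)
flip: (3,-1,2)→(2,1,3)
reduced (well bottom): (2,1,3) with a≤c, −a<b≤a
well minimum |f| = |-2| = 2 (negative-definite)

2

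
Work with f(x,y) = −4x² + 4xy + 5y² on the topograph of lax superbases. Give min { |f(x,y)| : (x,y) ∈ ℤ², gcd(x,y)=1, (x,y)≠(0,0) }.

river: ρ → (5,6,-3)
river: ρ → (-3,6,5)
river: ρ → (5,4,-4)
river: ρ → (-4,4,5)
closes: descent 0, river 4
min |a| on river = 3

3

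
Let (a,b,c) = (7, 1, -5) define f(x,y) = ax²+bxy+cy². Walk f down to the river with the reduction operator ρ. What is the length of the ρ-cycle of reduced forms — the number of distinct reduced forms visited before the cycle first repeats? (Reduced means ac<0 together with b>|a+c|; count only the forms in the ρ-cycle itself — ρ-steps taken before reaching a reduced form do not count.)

D = 141, ⌊√D⌋ = 11
descent: ρ → (-5,9,3)  [lands on river]
river: ρ → (3,9,-5)
river: ρ → (-5,11,1)
river: ρ → (1,11,-5)
ρ-cycle length = 4 (tail of 1 descent step not counted)

4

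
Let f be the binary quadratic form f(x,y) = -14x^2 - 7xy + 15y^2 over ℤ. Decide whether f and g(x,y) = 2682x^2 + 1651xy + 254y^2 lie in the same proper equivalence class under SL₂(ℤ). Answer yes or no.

D₁ = 889, D₂ = 889
river cycle of f (length 42): (15, 7, -14), (-14, 21, 8), (8, 27, -5), (-5, 23, 18), (18, 13, -10), (-10, 27, 4), (4, 29, -3), (-3, 25, 22), (22, 19, -6), (-6, 29, 2), … (32 more)
river cycle of g (length 42): (15, 7, -14), (-14, 21, 8), (8, 27, -5), (-5, 23, 18), (18, 13, -10), (-10, 27, 4), (4, 29, -3), (-3, 25, 22), (22, 19, -6), (-6, 29, 2), … (32 more)
cycles coincide ⇒ equivalent

yes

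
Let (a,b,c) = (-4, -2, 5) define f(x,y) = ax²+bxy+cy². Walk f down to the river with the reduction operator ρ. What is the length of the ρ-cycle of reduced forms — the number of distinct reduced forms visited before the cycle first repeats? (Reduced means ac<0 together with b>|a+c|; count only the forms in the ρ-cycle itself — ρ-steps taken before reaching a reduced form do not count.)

D = 84, ⌊√D⌋ = 9
descent: ρ → (5,2,-4)  [lands on river]
river: ρ → (-4,6,3)
river: ρ → (3,6,-4)
river: ρ → (-4,2,5)
river: ρ → (5,8,-1)
river: ρ → (-1,8,5)
ρ-cycle length = 6 (tail of 1 descent step not counted)

6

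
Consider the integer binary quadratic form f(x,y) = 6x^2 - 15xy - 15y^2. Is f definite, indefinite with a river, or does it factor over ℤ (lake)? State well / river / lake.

D = b²−4ac = (-15)² − 4·6·(-15) = 585
D > 0 non-square ⇒ indefinite ⇒ periodic river

river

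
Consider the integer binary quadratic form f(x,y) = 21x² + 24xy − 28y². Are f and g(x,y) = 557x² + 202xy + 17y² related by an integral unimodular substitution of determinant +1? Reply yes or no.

D₁ = 2928, D₂ = 2928
river cycle of f (length 8): (-28, 32, 17), (17, 36, -24), (-24, 12, 29), (29, 46, -7), (-7, 52, 8), (8, 44, -31), (-31, 18, 21), (21, 24, -28)
river cycle of g (length 8): (17, 36, -24), (-24, 12, 29), (29, 46, -7), (-7, 52, 8), (8, 44, -31), (-31, 18, 21), (21, 24, -28), (-28, 32, 17)
cycles coincide ⇒ equivalent

yes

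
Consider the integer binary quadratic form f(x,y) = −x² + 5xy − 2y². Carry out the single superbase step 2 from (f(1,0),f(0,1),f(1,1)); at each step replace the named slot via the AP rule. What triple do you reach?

start (-1,-2,2) = (f(1,0),f(0,1),f(1,1))
replace slot 2: 2·((-1)+2) − (-2) = 4 → (-1,4,2)

-1,4,2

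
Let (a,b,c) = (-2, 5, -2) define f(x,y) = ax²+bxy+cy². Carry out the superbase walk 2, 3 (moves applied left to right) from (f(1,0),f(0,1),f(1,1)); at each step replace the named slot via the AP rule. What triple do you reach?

start (-2,-2,1) = (f(1,0),f(0,1),f(1,1))
replace slot 2: 2·((-2)+1) − (-2) = 0 → (-2,0,1)
replace slot 3: 2·((-2)+0) − 1 = -5 → (-2,0,-5)

-2,0,-5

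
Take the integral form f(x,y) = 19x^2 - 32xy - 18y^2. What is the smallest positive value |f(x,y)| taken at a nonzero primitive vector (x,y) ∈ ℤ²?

descent: ρ → (-18,32,19)  [lands on river]
river: ρ → (19,44,-6)
river: ρ → (-6,40,33)
river: ρ → (33,26,-13)
river: ρ → (-13,26,33)
river: ρ → (33,40,-6)
river: ρ → (-6,44,19)
river: ρ → (19,32,-18)
river: ρ → (-18,40,11)
river: ρ → (11,48,-2)
river: ρ → (-2,48,11)
river: ρ → (11,40,-18)
closes: descent 1, river 12
min |a| on river = 2

2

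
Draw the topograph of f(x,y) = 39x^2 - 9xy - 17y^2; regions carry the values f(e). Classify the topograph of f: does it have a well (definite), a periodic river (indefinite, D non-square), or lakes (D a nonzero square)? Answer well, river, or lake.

D = b²−4ac = (-9)² − 4·39·(-17) = 2733
D > 0 non-square ⇒ indefinite ⇒ periodic river

river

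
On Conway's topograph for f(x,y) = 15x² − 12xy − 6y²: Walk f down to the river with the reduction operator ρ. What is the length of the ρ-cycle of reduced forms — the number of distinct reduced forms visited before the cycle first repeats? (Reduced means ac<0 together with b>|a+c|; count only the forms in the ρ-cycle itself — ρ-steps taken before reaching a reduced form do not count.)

D = 504, ⌊√D⌋ = 22
descent: ρ → (-6,12,15)  [lands on river]
river: ρ → (15,18,-3)
river: ρ → (-3,18,15)
river: ρ → (15,12,-6)
ρ-cycle length = 4 (tail of 1 descent step not counted)

4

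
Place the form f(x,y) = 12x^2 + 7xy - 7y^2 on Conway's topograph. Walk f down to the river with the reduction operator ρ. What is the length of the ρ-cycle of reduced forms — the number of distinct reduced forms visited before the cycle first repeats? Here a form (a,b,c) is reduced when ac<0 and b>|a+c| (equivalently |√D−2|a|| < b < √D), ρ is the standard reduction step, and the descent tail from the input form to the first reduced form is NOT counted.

D = 385, ⌊√D⌋ = 19
river: ρ → (-7,7,12)
river: ρ → (12,17,-2)
river: ρ → (-2,19,3)
river: ρ → (3,17,-8)
river: ρ → (-8,15,5)
river: ρ → (5,15,-8)
river: ρ → (-8,17,3)
river: ρ → (3,19,-2)
river: ρ → (-2,17,12)
river: ρ → (12,7,-7)
ρ-cycle length = 10 (tail of 0 descent steps not counted)

10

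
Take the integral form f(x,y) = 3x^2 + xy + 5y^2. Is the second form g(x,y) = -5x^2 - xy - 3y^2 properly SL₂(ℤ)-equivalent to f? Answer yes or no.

D₁ = -59, D₂ = -59
f: reduced (well bottom): (3,1,5) with a≤c, −a<b≤a
g is negative-definite; reduce −g:
−g: flip: (5,1,3)→(3,-1,5)
−g: reduced (well bottom): (3,-1,5) with a≤c, −a<b≤a
flip sign back: reduced form of g is (-3,1,-5)
reduced forms (3, 1, 5) vs (-3, 1, -5) ⇒ inequivalent

no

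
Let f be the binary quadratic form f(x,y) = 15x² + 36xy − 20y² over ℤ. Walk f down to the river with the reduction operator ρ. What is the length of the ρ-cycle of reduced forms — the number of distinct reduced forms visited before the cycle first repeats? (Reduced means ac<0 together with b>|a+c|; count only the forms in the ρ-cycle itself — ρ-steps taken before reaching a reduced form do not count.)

D = 2496, ⌊√D⌋ = 49
river: ρ → (-20,44,7)
river: ρ → (7,40,-32)
river: ρ → (-32,24,15)
river: ρ → (15,36,-20)
ρ-cycle length = 4 (tail of 0 descent steps not counted)

4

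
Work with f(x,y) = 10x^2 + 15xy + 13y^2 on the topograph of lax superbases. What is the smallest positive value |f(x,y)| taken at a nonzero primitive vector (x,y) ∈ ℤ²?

translate: b→-5 (≡15 mod 20), so (10,15,13)→(10,-5,8)
flip: (10,-5,8)→(8,5,10)
reduced (well bottom): (8,5,10) with a≤c, −a<b≤a
well minimum = a = 8

8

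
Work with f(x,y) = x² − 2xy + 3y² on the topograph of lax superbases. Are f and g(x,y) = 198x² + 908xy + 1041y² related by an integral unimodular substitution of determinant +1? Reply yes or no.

D₁ = -8, D₂ = -8
f: translate: b→0 (≡-2 mod 2), so (1,-2,3)→(1,0,2)
f: reduced (well bottom): (1,0,2) with a≤c, −a<b≤a
g: translate: b→116 (≡908 mod 396), so (198,908,1041)→(198,116,17)
g: flip: (198,116,17)→(17,-116,198)
g: translate: b→-14 (≡-116 mod 34), so (17,-116,198)→(17,-14,3)
g: flip: (17,-14,3)→(3,14,17)
g: translate: b→2 (≡14 mod 6), so (3,14,17)→(3,2,1)
g: flip: (3,2,1)→(1,-2,3)
g: translate: b→0 (≡-2 mod 2), so (1,-2,3)→(1,0,2)
g: reduced (well bottom): (1,0,2) with a≤c, −a<b≤a
reduced forms (1, 0, 2) vs (1, 0, 2) ⇒ equivalent

yes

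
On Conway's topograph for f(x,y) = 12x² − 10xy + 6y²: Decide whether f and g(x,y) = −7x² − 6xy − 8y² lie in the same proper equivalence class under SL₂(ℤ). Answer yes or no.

D₁ = -188, D₂ = -188
f: flip: (12,-10,6)→(6,10,12)
f: translate: b→-2 (≡10 mod 12), so (6,10,12)→(6,-2,8)
f: reduced (well bottom): (6,-2,8) with a≤c, −a<b≤a
g is negative-definite; reduce −g:
−g: reduced (well bottom): (7,6,8) with a≤c, −a<b≤a
flip sign back: reduced form of g is (-7,-6,-8)
reduced forms (6, -2, 8) vs (-7, -6, -8) ⇒ inequivalent

no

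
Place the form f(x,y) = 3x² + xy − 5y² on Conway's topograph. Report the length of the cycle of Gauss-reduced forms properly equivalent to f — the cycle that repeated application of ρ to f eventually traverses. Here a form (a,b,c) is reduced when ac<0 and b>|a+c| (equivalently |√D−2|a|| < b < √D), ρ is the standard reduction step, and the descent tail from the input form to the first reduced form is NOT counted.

D = 61, ⌊√D⌋ = 7
descent: ρ → (-5,-1,3)
descent: ρ → (3,7,-1)  [lands on river]
river: ρ → (-1,7,3)
river: ρ → (3,5,-3)
river: ρ → (-3,7,1)
river: ρ → (1,7,-3)
river: ρ → (-3,5,3)
ρ-cycle length = 6 (tail of 2 descent steps not counted)

6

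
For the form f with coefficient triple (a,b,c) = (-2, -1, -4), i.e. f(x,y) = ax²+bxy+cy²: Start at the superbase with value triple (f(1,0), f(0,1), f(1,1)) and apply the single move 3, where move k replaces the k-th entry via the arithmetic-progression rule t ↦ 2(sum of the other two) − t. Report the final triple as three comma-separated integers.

start (-2,-4,-7) = (f(1,0),f(0,1),f(1,1))
replace slot 3: 2·((-2)+(-4)) − (-7) = -5 → (-2,-4,-5)

-2,-4,-5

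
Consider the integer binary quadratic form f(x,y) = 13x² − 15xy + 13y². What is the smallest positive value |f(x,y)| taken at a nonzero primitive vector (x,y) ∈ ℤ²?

translate: b→11 (≡-15 mod 26), so (13,-15,13)→(13,11,11)
flip: (13,11,11)→(11,-11,13)
translate: b→11 (≡-11 mod 22), so (11,-11,13)→(11,11,13)
reduced (well bottom): (11,11,13) with a≤c, −a<b≤a
well minimum = a = 11

11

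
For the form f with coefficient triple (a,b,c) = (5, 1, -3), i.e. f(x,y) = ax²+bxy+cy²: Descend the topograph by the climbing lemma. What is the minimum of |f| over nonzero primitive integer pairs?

descent: ρ → (-3,5,3)  [lands on river]
river: ρ → (3,7,-1)
river: ρ → (-1,7,3)
river: ρ → (3,5,-3)
river: ρ → (-3,7,1)
river: ρ → (1,7,-3)
closes: descent 1, river 6
min |a| on river = 1

1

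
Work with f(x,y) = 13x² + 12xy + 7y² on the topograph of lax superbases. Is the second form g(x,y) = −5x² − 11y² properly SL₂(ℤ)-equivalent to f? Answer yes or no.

D₁ = -220, D₂ = -220
f: flip: (13,12,7)→(7,-12,13)
f: translate: b→2 (≡-12 mod 14), so (7,-12,13)→(7,2,8)
f: reduced (well bottom): (7,2,8) with a≤c, −a<b≤a
g is negative-definite; reduce −g:
−g: reduced (well bottom): (5,0,11) with a≤c, −a<b≤a
flip sign back: reduced form of g is (-5,0,-11)
reduced forms (7, 2, 8) vs (-5, 0, -11) ⇒ inequivalent

no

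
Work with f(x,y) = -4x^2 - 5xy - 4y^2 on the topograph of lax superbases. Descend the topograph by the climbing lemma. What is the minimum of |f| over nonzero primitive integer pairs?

translate: b→-3 (≡5 mod 8), so (4,5,4)→(4,-3,3)
flip: (4,-3,3)→(3,3,4)
reduced (well bottom): (3,3,4) with a≤c, −a<b≤a
well minimum |f| = |-3| = 3 (negative-definite)

3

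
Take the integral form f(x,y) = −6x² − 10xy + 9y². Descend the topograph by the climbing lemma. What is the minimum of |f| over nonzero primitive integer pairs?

descent: ρ → (9,10,-6)  [lands on river]
river: ρ → (-6,14,5)
river: ρ → (5,16,-3)
river: ρ → (-3,14,10)
river: ρ → (10,6,-7)
river: ρ → (-7,8,9)
closes: descent 1, river 6
min |a| on river = 3

3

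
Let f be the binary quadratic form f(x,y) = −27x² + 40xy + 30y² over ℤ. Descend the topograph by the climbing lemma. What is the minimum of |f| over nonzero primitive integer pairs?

river: ρ → (30,20,-37)
river: ρ → (-37,54,13)
river: ρ → (13,50,-45)
river: ρ → (-45,40,18)
river: ρ → (18,68,-3)
river: ρ → (-3,64,62)
river: ρ → (62,60,-5)
river: ρ → (-5,60,62)
river: ρ → (62,64,-3)
river: ρ → (-3,68,18)
river: ρ → (18,40,-45)
river: ρ → (-45,50,13)
river: ρ → (13,54,-37)
river: ρ → (-37,20,30)
river: ρ → (30,40,-27)
river: ρ → (-27,68,2)
river: ρ → (2,68,-27)
river: ρ → (-27,40,30)
closes: descent 0, river 18
min |a| on river = 2

2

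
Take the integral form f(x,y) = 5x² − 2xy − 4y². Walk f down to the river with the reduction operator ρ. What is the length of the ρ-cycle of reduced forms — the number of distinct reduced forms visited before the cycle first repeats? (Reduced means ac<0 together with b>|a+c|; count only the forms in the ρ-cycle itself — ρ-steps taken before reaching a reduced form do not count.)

D = 84, ⌊√D⌋ = 9
descent: ρ → (-4,2,5)  [lands on river]
river: ρ → (5,8,-1)
river: ρ → (-1,8,5)
river: ρ → (5,2,-4)
river: ρ → (-4,6,3)
river: ρ → (3,6,-4)
ρ-cycle length = 6 (tail of 1 descent step not counted)

6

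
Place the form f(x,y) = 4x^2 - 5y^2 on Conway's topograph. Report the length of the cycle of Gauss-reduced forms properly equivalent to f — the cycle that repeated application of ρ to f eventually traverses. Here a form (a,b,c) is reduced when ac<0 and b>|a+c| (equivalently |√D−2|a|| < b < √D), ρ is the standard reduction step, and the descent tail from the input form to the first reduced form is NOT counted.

D = 80, ⌊√D⌋ = 8
descent: ρ → (-5,0,4)
descent: ρ → (4,8,-1)  [lands on river]
river: ρ → (-1,8,4)
ρ-cycle length = 2 (tail of 2 descent steps not counted)

2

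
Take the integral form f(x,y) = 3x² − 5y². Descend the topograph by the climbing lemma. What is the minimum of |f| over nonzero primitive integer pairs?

descent: ρ → (-5,0,3)
descent: ρ → (3,6,-2)  [lands on river]
river: ρ → (-2,6,3)
closes: descent 2, river 2
min |a| on river = 2

2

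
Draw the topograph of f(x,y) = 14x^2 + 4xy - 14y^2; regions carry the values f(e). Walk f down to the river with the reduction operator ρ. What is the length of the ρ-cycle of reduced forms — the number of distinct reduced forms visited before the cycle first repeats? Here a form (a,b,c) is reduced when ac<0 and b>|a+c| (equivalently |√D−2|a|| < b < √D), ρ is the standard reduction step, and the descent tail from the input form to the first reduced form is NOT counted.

D = 800, ⌊√D⌋ = 28
river: ρ → (-14,24,4)
river: ρ → (4,24,-14)
river: ρ → (-14,4,14)
river: ρ → (14,24,-4)
river: ρ → (-4,24,14)
river: ρ → (14,4,-14)
ρ-cycle length = 6 (tail of 0 descent steps not counted)

6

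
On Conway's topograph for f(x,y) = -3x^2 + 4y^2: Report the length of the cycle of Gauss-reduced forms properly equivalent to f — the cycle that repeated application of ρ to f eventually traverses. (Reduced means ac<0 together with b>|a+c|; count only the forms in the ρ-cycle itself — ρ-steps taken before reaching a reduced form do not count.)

D = 48, ⌊√D⌋ = 6
descent: ρ → (4,0,-3)
descent: ρ → (-3,6,1)  [lands on river]
river: ρ → (1,6,-3)
ρ-cycle length = 2 (tail of 2 descent steps not counted)

2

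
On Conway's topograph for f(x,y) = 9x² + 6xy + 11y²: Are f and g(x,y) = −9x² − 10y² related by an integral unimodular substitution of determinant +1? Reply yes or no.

D₁ = -360, D₂ = -360
f: reduced (well bottom): (9,6,11) with a≤c, −a<b≤a
g is negative-definite; reduce −g:
−g: reduced (well bottom): (9,0,10) with a≤c, −a<b≤a
flip sign back: reduced form of g is (-9,0,-10)
reduced forms (9, 6, 11) vs (-9, 0, -10) ⇒ inequivalent

no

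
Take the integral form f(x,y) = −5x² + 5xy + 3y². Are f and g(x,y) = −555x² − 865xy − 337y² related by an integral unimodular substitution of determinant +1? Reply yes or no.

D₁ = 85, D₂ = 85
river cycle of f (length 6): (3, 7, -3), (-3, 5, 5), (5, 5, -3), (-3, 7, 3), (3, 5, -5), (-5, 5, 3)
river cycle of g (length 6): (-5, 5, 3), (3, 7, -3), (-3, 5, 5), (5, 5, -3), (-3, 7, 3), (3, 5, -5)
cycles coincide ⇒ equivalent

yes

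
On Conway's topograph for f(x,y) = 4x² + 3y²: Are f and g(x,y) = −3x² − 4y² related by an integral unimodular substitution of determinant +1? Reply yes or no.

D₁ = -48, D₂ = -48
f: flip: (4,0,3)→(3,0,4)
f: reduced (well bottom): (3,0,4) with a≤c, −a<b≤a
g is negative-definite; reduce −g:
−g: reduced (well bottom): (3,0,4) with a≤c, −a<b≤a
flip sign back: reduced form of g is (-3,0,-4)
reduced forms (3, 0, 4) vs (-3, 0, -4) ⇒ inequivalent

no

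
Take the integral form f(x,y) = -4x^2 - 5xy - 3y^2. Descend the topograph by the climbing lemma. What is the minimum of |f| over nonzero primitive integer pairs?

translate: b→-3 (≡5 mod 8), so (4,5,3)→(4,-3,2)
flip: (4,-3,2)→(2,3,4)
translate: b→-1 (≡3 mod 4), so (2,3,4)→(2,-1,3)
reduced (well bottom): (2,-1,3) with a≤c, −a<b≤a
well minimum |f| = |-2| = 2 (negative-definite)

2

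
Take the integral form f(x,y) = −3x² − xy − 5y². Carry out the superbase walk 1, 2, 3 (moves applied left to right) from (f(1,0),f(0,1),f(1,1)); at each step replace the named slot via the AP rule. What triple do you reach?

start (-3,-5,-9) = (f(1,0),f(0,1),f(1,1))
replace slot 1: 2·((-5)+(-9)) − (-3) = -25 → (-25,-5,-9)
replace slot 2: 2·((-25)+(-9)) − (-5) = -63 → (-25,-63,-9)
replace slot 3: 2·((-25)+(-63)) − (-9) = -167 → (-25,-63,-167)

-25,-63,-167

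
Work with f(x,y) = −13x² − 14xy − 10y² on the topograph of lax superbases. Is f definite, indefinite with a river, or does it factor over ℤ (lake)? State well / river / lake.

D = b²−4ac = (-14)² − 4·(-13)·(-10) = -324
D < 0 ⇒ definite ⇒ every region one sign ⇒ single well

well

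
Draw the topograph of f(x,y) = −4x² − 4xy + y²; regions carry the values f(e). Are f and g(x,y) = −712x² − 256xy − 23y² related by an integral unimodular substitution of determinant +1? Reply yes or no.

D₁ = 32, D₂ = 32
river cycle of f (length 2): (1, 4, -4), (-4, 4, 1)
river cycle of g (length 2): (-4, 4, 1), (1, 4, -4)
cycles coincide ⇒ equivalent

yes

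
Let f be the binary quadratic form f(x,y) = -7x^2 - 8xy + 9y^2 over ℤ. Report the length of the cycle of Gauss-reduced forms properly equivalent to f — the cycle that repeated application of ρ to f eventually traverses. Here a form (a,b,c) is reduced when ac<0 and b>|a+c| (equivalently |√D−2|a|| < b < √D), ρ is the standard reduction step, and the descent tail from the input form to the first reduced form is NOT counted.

D = 316, ⌊√D⌋ = 17
descent: ρ → (9,8,-7)  [lands on river]
river: ρ → (-7,6,10)
river: ρ → (10,14,-3)
river: ρ → (-3,16,5)
river: ρ → (5,14,-6)
river: ρ → (-6,10,9)
ρ-cycle length = 6 (tail of 1 descent step not counted)

6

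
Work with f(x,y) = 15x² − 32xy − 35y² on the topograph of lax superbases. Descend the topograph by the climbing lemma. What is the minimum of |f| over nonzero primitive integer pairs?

descent: ρ → (-35,32,15)  [lands on river]
river: ρ → (15,28,-39)
river: ρ → (-39,50,4)
river: ρ → (4,54,-13)
river: ρ → (-13,50,12)
river: ρ → (12,46,-21)
river: ρ → (-21,38,20)
river: ρ → (20,42,-17)
river: ρ → (-17,26,36)
river: ρ → (36,46,-7)
river: ρ → (-7,52,15)
river: ρ → (15,38,-28)
river: ρ → (-28,18,25)
river: ρ → (25,32,-21)
river: ρ → (-21,52,5)
river: ρ → (5,48,-41)
river: ρ → (-41,34,12)
river: ρ → (12,38,-35)
closes: descent 1, river 18
min |a| on river = 4

4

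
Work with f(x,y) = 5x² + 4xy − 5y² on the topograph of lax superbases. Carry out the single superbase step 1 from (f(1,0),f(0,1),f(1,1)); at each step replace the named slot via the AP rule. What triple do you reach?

start (5,-5,4) = (f(1,0),f(0,1),f(1,1))
replace slot 1: 2·((-5)+4) − 5 = -7 → (-7,-5,4)

-7,-5,4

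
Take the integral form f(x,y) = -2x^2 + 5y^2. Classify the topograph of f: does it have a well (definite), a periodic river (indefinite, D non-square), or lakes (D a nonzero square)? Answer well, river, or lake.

D = b²−4ac = 0² − 4·(-2)·5 = 40
D > 0 non-square ⇒ indefinite ⇒ periodic river

river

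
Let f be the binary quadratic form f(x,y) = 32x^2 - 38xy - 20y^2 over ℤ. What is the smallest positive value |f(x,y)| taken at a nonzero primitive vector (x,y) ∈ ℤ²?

descent: ρ → (-20,38,32)  [lands on river]
river: ρ → (32,26,-26)
river: ρ → (-26,26,32)
river: ρ → (32,38,-20)
river: ρ → (-20,42,28)
river: ρ → (28,14,-34)
river: ρ → (-34,54,8)
river: ρ → (8,58,-20)
river: ρ → (-20,62,2)
river: ρ → (2,62,-20)
river: ρ → (-20,58,8)
river: ρ → (8,54,-34)
river: ρ → (-34,14,28)
river: ρ → (28,42,-20)
closes: descent 1, river 14
min |a| on river = 2

2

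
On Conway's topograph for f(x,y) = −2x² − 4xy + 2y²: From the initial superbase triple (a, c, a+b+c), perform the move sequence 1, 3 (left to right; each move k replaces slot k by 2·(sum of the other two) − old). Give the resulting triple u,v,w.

start (-2,2,-4) = (f(1,0),f(0,1),f(1,1))
replace slot 1: 2·(2+(-4)) − (-2) = -2 → (-2,2,-4)
replace slot 3: 2·((-2)+2) − (-4) = 4 → (-2,2,4)

-2,2,4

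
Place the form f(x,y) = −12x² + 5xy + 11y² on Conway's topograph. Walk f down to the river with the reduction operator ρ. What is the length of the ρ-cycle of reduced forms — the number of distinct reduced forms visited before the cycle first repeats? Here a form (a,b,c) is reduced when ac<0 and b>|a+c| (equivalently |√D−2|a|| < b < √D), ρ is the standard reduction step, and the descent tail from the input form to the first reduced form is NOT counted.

D = 553, ⌊√D⌋ = 23
river: ρ → (11,17,-6)
river: ρ → (-6,19,8)
river: ρ → (8,13,-12)
river: ρ → (-12,11,9)
river: ρ → (9,7,-14)
river: ρ → (-14,21,2)
river: ρ → (2,23,-3)
river: ρ → (-3,19,16)
river: ρ → (16,13,-6)
river: ρ → (-6,23,1)
river: ρ → (1,23,-6)
river: ρ → (-6,13,16)
river: ρ → (16,19,-3)
river: ρ → (-3,23,2)
river: ρ → (2,21,-14)
river: ρ → (-14,7,9)
river: ρ → (9,11,-12)
river: ρ → (-12,13,8)
river: ρ → (8,19,-6)
river: ρ → (-6,17,11)
river: ρ → (11,5,-12)
river: ρ → (-12,19,4)
river: ρ → (4,21,-7)
river: ρ → (-7,21,4)
river: ρ → (4,19,-12)
river: ρ → (-12,5,11)
ρ-cycle length = 26 (tail of 0 descent steps not counted)

26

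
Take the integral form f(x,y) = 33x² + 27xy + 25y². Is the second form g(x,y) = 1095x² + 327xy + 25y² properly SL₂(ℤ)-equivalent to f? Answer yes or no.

D₁ = -2571, D₂ = -2571
f: flip: (33,27,25)→(25,-27,33)
f: translate: b→23 (≡-27 mod 50), so (25,-27,33)→(25,23,31)
f: reduced (well bottom): (25,23,31) with a≤c, −a<b≤a
g: flip: (1095,327,25)→(25,-327,1095)
g: translate: b→23 (≡-327 mod 50), so (25,-327,1095)→(25,23,31)
g: reduced (well bottom): (25,23,31) with a≤c, −a<b≤a
reduced forms (25, 23, 31) vs (25, 23, 31) ⇒ equivalent

yes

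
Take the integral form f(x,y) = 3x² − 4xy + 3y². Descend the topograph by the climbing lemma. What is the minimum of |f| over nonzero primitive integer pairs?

translate: b→2 (≡-4 mod 6), so (3,-4,3)→(3,2,2)
flip: (3,2,2)→(2,-2,3)
translate: b→2 (≡-2 mod 4), so (2,-2,3)→(2,2,3)
reduced (well bottom): (2,2,3) with a≤c, −a<b≤a
well minimum = a = 2

2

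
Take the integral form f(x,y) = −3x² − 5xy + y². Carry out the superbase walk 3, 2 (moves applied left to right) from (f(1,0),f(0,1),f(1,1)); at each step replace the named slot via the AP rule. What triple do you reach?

start (-3,1,-7) = (f(1,0),f(0,1),f(1,1))
replace slot 3: 2·((-3)+1) − (-7) = 3 → (-3,1,3)
replace slot 2: 2·((-3)+3) − 1 = -1 → (-3,-1,3)

-3,-1,3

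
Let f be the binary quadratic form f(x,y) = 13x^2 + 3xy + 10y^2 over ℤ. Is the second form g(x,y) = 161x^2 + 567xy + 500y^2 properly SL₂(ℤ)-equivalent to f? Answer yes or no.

D₁ = -511, D₂ = -511
f: flip: (13,3,10)→(10,-3,13)
f: reduced (well bottom): (10,-3,13) with a≤c, −a<b≤a
g: translate: b→-77 (≡567 mod 322), so (161,567,500)→(161,-77,10)
g: flip: (161,-77,10)→(10,77,161)
g: translate: b→-3 (≡77 mod 20), so (10,77,161)→(10,-3,13)
g: reduced (well bottom): (10,-3,13) with a≤c, −a<b≤a
reduced forms (10, -3, 13) vs (10, -3, 13) ⇒ equivalent

yes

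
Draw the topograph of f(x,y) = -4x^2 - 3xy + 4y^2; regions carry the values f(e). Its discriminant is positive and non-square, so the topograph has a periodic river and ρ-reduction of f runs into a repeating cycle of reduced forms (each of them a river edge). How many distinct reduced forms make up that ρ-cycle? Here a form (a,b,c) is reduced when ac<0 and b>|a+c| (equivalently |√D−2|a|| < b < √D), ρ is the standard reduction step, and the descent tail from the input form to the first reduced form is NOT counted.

D = 73, ⌊√D⌋ = 8
descent: ρ → (4,3,-4)  [lands on river]
river: ρ → (-4,5,3)
river: ρ → (3,7,-2)
river: ρ → (-2,5,6)
river: ρ → (6,7,-1)
river: ρ → (-1,7,6)
river: ρ → (6,5,-2)
river: ρ → (-2,7,3)
river: ρ → (3,5,-4)
river: ρ → (-4,3,4)
river: ρ → (4,5,-3)
river: ρ → (-3,7,2)
river: ρ → (2,5,-6)
river: ρ → (-6,7,1)
river: ρ → (1,7,-6)
river: ρ → (-6,5,2)
river: ρ → (2,7,-3)
river: ρ → (-3,5,4)
ρ-cycle length = 18 (tail of 1 descent step not counted)

18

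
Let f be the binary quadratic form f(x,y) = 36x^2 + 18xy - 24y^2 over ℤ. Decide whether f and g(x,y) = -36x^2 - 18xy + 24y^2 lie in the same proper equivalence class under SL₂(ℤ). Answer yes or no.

D₁ = 3780, D₂ = 3780
river cycle of f (length 6): (-24, 30, 30), (30, 30, -24), (-24, 18, 36), (36, 54, -6), (-6, 54, 36), (36, 18, -24)
river cycle of g (length 6): (24, 18, -36), (-36, 54, 6), (6, 54, -36), (-36, 18, 24), (24, 30, -30), (-30, 30, 24)
cycles differ ⇒ inequivalent

no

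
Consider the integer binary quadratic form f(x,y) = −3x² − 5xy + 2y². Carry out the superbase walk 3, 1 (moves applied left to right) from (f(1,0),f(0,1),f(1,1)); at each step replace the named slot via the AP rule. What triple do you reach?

start (-3,2,-6) = (f(1,0),f(0,1),f(1,1))
replace slot 3: 2·((-3)+2) − (-6) = 4 → (-3,2,4)
replace slot 1: 2·(2+4) − (-3) = 15 → (15,2,4)

15,2,4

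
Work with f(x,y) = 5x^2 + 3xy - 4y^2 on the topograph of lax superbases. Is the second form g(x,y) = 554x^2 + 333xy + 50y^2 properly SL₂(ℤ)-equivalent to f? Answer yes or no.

D₁ = 89, D₂ = 89
river cycle of f (length 14): (-4, 5, 4), (4, 3, -5), (-5, 7, 2), (2, 9, -1), (-1, 9, 2), (2, 7, -5), (-5, 3, 4), (4, 5, -4), (-4, 3, 5), (5, 7, -2), … (4 more)
river cycle of g (length 14): (5, 3, -4), (-4, 5, 4), (4, 3, -5), (-5, 7, 2), (2, 9, -1), (-1, 9, 2), (2, 7, -5), (-5, 3, 4), (4, 5, -4), (-4, 3, 5), … (4 more)
cycles coincide ⇒ equivalent

yes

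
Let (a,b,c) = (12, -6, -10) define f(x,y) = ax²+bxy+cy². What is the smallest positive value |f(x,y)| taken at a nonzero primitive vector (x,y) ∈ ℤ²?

descent: ρ → (-10,6,12)  [lands on river]
river: ρ → (12,18,-4)
river: ρ → (-4,22,2)
river: ρ → (2,22,-4)
river: ρ → (-4,18,12)
river: ρ → (12,6,-10)
river: ρ → (-10,14,8)
river: ρ → (8,18,-6)
river: ρ → (-6,18,8)
river: ρ → (8,14,-10)
closes: descent 1, river 10
min |a| on river = 2

2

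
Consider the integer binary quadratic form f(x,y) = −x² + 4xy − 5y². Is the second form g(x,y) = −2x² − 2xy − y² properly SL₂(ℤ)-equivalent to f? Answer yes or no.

D₁ = -4, D₂ = -4
f is negative-definite; reduce −f:
−f: translate: b→0 (≡-4 mod 2), so (1,-4,5)→(1,0,1)
−f: reduced (well bottom): (1,0,1) with a≤c, −a<b≤a
flip sign back: reduced form of f is (-1,0,-1)
g is negative-definite; reduce −g:
−g: flip: (2,2,1)→(1,-2,2)
−g: translate: b→0 (≡-2 mod 2), so (1,-2,2)→(1,0,1)
−g: reduced (well bottom): (1,0,1) with a≤c, −a<b≤a
flip sign back: reduced form of g is (-1,0,-1)
reduced forms (-1, 0, -1) vs (-1, 0, -1) ⇒ equivalent

yes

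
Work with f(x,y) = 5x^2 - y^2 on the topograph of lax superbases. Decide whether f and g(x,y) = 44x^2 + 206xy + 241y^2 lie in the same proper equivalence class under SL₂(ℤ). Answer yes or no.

D₁ = 20, D₂ = 20
river cycle of f (length 2): (-1, 4, 1), (1, 4, -1)
river cycle of g (length 2): (-1, 4, 1), (1, 4, -1)
cycles coincide ⇒ equivalent

yes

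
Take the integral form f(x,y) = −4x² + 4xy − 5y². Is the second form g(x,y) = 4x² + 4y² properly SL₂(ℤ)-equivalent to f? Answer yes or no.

D₁ = -64, D₂ = -64
f is negative-definite; reduce −f:
−f: translate: b→4 (≡-4 mod 8), so (4,-4,5)→(4,4,5)
−f: reduced (well bottom): (4,4,5) with a≤c, −a<b≤a
flip sign back: reduced form of f is (-4,-4,-5)
g: reduced (well bottom): (4,0,4) with a≤c, −a<b≤a
reduced forms (-4, -4, -5) vs (4, 0, 4) ⇒ inequivalent

no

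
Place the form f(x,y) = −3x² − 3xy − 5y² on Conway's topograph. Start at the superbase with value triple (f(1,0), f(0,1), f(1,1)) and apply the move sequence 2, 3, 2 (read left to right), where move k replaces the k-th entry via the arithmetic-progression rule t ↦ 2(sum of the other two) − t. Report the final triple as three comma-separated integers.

start (-3,-5,-11) = (f(1,0),f(0,1),f(1,1))
replace slot 2: 2·((-3)+(-11)) − (-5) = -23 → (-3,-23,-11)
replace slot 3: 2·((-3)+(-23)) − (-11) = -41 → (-3,-23,-41)
replace slot 2: 2·((-3)+(-41)) − (-23) = -65 → (-3,-65,-41)

-3,-65,-41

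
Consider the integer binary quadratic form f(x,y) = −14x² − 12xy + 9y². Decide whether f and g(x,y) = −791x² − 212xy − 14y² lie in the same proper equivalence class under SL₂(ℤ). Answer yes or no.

D₁ = 648, D₂ = 648
river cycle of f (length 10): (9, 12, -14), (-14, 16, 7), (7, 12, -18), (-18, 24, 1), (1, 24, -18), (-18, 12, 7), (7, 16, -14), (-14, 12, 9), (9, 24, -2), (-2, 24, 9)
river cycle of g (length 10): (-14, 16, 7), (7, 12, -18), (-18, 24, 1), (1, 24, -18), (-18, 12, 7), (7, 16, -14), (-14, 12, 9), (9, 24, -2), (-2, 24, 9), (9, 12, -14)
cycles coincide ⇒ equivalent

yes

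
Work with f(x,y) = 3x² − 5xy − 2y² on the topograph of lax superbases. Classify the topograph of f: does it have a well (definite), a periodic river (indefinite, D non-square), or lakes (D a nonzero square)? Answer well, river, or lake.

D = b²−4ac = (-5)² − 4·3·(-2) = 49
D = 7² is a perfect square ⇒ form factors over ℤ ⇒ lakes

lake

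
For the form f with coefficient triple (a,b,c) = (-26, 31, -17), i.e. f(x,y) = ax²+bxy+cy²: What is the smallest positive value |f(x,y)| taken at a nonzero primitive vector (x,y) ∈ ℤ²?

translate: b→21 (≡-31 mod 52), so (26,-31,17)→(26,21,12)
flip: (26,21,12)→(12,-21,26)
translate: b→3 (≡-21 mod 24), so (12,-21,26)→(12,3,17)
reduced (well bottom): (12,3,17) with a≤c, −a<b≤a
well minimum |f| = |-12| = 12 (negative-definite)

12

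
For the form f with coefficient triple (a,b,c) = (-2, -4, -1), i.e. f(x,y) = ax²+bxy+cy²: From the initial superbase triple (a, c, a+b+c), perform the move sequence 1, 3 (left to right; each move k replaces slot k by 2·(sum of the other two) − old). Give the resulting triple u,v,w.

start (-2,-1,-7) = (f(1,0),f(0,1),f(1,1))
replace slot 1: 2·((-1)+(-7)) − (-2) = -14 → (-14,-1,-7)
replace slot 3: 2·((-14)+(-1)) − (-7) = -23 → (-14,-1,-23)

-14,-1,-23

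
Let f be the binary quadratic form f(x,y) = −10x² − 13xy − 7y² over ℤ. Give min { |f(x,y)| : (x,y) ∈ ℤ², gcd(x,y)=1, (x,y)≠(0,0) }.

translate: b→-7 (≡13 mod 20), so (10,13,7)→(10,-7,4)
flip: (10,-7,4)→(4,7,10)
translate: b→-1 (≡7 mod 8), so (4,7,10)→(4,-1,7)
reduced (well bottom): (4,-1,7) with a≤c, −a<b≤a
well minimum |f| = |-4| = 4 (negative-definite)

4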